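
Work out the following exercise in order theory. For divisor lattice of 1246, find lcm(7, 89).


In a divisor lattice, join = lcm (least common multiple).
Compute lcm iteratively: start with first element, then lcm(current, next).
Elements: [7, 89]
lcm(7,89) = 623
Final lcm = 623


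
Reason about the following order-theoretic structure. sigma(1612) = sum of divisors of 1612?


sigma(n) = sum of divisors.
Divisors of 1612: [1, 2, 4, 13, 26, 31, 52, 62, 124, 403, 806, 1612]
Sum = 3136


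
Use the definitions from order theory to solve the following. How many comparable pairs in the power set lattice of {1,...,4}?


A comparable pair {a,b} has a < b or b < a in the order.
Count unordered pairs where one element is strictly below the other.
Examples: {{},{1}}, {{},{2}}, {{},{3}}, {{},{4}}, ...
Total comparable pairs: 65


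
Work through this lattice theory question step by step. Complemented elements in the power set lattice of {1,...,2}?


An element a is complemented if some b has a meet b = bottom, a join b = top.
every subset A has complement S\A, so all elements are complemented.
Complemented elements: {}, {1}, {2}, {1,2}
Count: 4


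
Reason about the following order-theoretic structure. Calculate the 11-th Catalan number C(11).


C(n) = C(2n, n) / (n+1).
C(22, 11) = 705432
C(11) = 705432 / 12 = 58786


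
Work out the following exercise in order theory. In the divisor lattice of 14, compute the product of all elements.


Divisors of 14: [1, 2, 7, 14]
Product = n^(d(n)/2) = 14^(4/2)
Product = 196


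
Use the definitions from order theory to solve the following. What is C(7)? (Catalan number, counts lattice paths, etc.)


C(n) = C(2n, n) / (n+1).
C(14, 7) = 3432
C(7) = 3432 / 8 = 429


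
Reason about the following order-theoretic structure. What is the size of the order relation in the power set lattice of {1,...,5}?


The order relation is {(a,b) : a <= b}, reflexive so it includes (a,a).
Examples: ({},{}), ({},{1,2}), ({},{1,2,3}), ({},{1,2,3,4}), ({},{1,2,3,4,5}), ...
Total ordered pairs: 243


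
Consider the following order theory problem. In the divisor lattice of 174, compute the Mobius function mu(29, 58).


In a divisor lattice, mu(a,b) = mu(b/a) where mu is the classical Mobius function.
b/a = 58/29 = 2
Prime factorization of 2: primes [2]
2 is squarefree with 1 prime factor(s), so mu(2) = (-1)^1 = -1


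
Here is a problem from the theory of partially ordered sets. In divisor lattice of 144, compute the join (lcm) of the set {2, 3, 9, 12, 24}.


In a divisor lattice, join = lcm (least common multiple).
Compute lcm iteratively: start with first element, then lcm(current, next).
Elements: [2, 3, 9, 12, 24]
lcm(2,3) = 6
lcm(6,9) = 18
lcm(18,12) = 36
lcm(36,24) = 72
Final lcm = 72


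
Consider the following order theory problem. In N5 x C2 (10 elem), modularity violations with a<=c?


Modular law: if a <= c then a v (b ^ c) = (a v b) ^ c.
Check all triples (a,b,c) with a <= c among 10 elements.
  e.g. a=(a,0), b=(c,0), c=(b,0): lhs=(a,0) != rhs=(b,0)
  e.g. a=(a,0), b=(c,1), c=(b,0): lhs=(a,0) != rhs=(b,0)
Total violating triples: 6


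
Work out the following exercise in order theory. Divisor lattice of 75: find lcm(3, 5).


In a divisor lattice, join = lcm (least common multiple).
gcd(3,5) = 1
lcm(3,5) = 3*5/gcd = 15/1 = 15


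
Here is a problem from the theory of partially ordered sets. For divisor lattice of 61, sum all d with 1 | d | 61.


Interval [1,61] in divisors of 61: [1, 61]
Sum = 62


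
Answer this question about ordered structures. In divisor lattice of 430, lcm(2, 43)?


Join=lcm.
gcd(2,43)=1
lcm=86


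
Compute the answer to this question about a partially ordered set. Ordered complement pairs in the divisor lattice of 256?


Complement pair (a,b): a meet b = bottom, a join b = top.
Here: gcd(a,b)=1 and lcm(a,b)=256, i.e. a*b=256 with a,b coprime.
Pairs found: (1,256), (256,1)
Total ordered pairs: 2


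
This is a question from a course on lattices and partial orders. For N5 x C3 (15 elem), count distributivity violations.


Distributive law: a ^ (b v c) = (a ^ b) v (a ^ c).
Check all 15^3 = 3375 ordered triples (a,b,c).
  e.g. a=(b,0), b=(a,0), c=(c,0): lhs=(b,0) != rhs=(a,0)
  e.g. a=(b,0), b=(a,0), c=(c,1): lhs=(b,0) != rhs=(a,0)
Total violating triples: 54


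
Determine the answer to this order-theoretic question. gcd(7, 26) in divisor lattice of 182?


Meet=gcd.
gcd(7,26)=1


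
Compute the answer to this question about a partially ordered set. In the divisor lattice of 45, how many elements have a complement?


An element a is complemented if some b has a meet b = bottom, a join b = top.
a is complemented iff gcd(a, n/a)=1, i.e. a is a unitary divisor of 45.
Complemented elements: 1, 5, 9, 45
Count: 4


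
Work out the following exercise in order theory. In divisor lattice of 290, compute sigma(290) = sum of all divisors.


sigma(n) = sum of divisors.
Divisors of 290: [1, 2, 5, 10, 29, 58, 145, 290]
Sum = 540


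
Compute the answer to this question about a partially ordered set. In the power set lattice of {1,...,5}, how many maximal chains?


A maximal chain goes from the minimum element to a maximal element via cover relations.
Counting all min-to-max paths in the cover graph.
Total maximal chains: 120


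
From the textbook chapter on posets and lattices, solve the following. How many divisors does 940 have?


Divisors of 940: [1, 2, 4, 5, 10, 20, 47, 94, 188, 235, 470, 940]
Count: 12


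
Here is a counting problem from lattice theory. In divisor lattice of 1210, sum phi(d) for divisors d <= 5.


Divisors of 1210 up to 5: [1, 2, 5]
phi values: [1, 1, 4]
Sum = 6


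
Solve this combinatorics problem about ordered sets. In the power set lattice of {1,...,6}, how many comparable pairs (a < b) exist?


A comparable pair {a,b} has a < b or b < a in the order.
Count unordered pairs where one element is strictly below the other.
Examples: {{},{1}}, {{},{2}}, {{},{3}}, {{},{4}}, ...
Total comparable pairs: 665


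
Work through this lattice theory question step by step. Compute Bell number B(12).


B(n) = number of set partitions of an n-element set.
B(n) satisfies the recurrence: B(n+1) = sum_k C(n,k)*B(k).
B(12) = 4213597


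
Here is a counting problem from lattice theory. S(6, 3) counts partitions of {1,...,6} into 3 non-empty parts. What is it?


S(n,k) = k*S(n-1,k) + S(n-1,k-1).
S(5,3) = 25, S(5,2) = 15
S(6,3) = 3*25 + 15 = 75 + 15
S(6,3) = 90


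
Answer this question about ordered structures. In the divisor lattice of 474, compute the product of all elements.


Divisors of 474: [1, 2, 3, 6, 79, 158, 237, 474]
Product = n^(d(n)/2) = 474^(8/2)
Product = 50479304976


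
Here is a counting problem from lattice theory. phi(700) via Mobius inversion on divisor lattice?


phi(n) = n * prod_{p|n} (1 - 1/p).
Prime divisors of 700: [2, 5, 7]
phi(700) = 700 * (1 - 1/2) * (1 - 1/5) * (1 - 1/7)
phi(700) = 240


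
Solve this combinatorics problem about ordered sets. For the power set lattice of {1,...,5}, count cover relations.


A cover relation a -< b holds when a < b with no c strictly between.
Cover relations:
  {} -< {1}
  {} -< {2}
  {} -< {3}
  {} -< {4}
  {} -< {5}
  {1} -< {1,2}
  {1} -< {1,3}
  {1} -< {1,4}
  ...72 more
Total: 80


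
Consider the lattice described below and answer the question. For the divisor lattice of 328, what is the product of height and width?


Height = length of longest chain minus 1; width = size of largest antichain.
A maximum chain: 1 | 41 | 82 | 164 | 328  (height 4).
A maximum antichain: {2, 41}  (width 2).
Product = 4 * 2 = 8


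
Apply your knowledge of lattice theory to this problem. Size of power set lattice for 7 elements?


Power set = 2^n.
2^7 = 128


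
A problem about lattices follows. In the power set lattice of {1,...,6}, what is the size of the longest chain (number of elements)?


A chain is a totally ordered subset; we count the number of elements in a maximum chain.
Compute, for each element x, the size of the longest chain ending at x:
  {}: 1
  {1}: 2
  {2}: 2
  {3}: 2
  {4}: 2
  {5}: 2
  ...
A maximum chain: {} < {1} < {1,2} < {1,2,3} < {1,2,3,4} < {1,2,3,4,5} < {1,2,3,4,5,6}
Number of elements in the longest chain: 7


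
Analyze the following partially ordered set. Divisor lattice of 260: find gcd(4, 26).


In a divisor lattice, meet = gcd (greatest common divisor).
By Euclidean algorithm or factoring: gcd(4,26) = 2


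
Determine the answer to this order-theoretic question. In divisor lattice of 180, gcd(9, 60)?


Meet=gcd.
gcd(9,60)=3


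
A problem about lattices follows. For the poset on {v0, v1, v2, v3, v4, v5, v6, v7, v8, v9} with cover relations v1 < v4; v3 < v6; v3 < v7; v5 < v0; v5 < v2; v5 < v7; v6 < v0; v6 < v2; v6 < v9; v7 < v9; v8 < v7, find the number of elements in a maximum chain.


A chain is a totally ordered subset; we count the number of elements in a maximum chain.
Compute, for each element x, the size of the longest chain ending at x:
  v1: 1
  v3: 1
  v5: 1
  v8: 1
  v4: 2
  v6: 2
  ...
A maximum chain: v3 < v6 < v0
Number of elements in the longest chain: 3


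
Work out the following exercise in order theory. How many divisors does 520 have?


Divisors of 520: [1, 2, 4, 5, 8, 10, 13, 20, 26, 40, 52, 65, 104, 130, 260, 520]
Count: 16


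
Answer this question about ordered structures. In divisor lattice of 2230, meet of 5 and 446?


In a divisor lattice, meet = gcd (greatest common divisor).
By Euclidean algorithm or factoring: gcd(5,446) = 1


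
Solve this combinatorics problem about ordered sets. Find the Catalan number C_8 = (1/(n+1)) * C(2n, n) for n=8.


C(n) = C(2n, n) / (n+1).
C(16, 8) = 12870
C(8) = 12870 / 9 = 1430


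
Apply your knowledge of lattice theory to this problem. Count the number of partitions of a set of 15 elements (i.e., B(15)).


B(n) = number of set partitions of an n-element set.
B(n) satisfies the recurrence: B(n+1) = sum_k C(n,k)*B(k).
B(15) = 1382958545


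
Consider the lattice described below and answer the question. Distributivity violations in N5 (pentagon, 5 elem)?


Distributive law: a ^ (b v c) = (a ^ b) v (a ^ c).
Check all 5^3 = 125 ordered triples (a,b,c).
  e.g. a=b, b=a, c=c: lhs=b != rhs=a
  e.g. a=b, b=c, c=a: lhs=b != rhs=a
Total violating triples: 2


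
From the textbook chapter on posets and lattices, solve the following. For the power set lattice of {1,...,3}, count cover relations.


A cover relation a -< b holds when a < b with no c strictly between.
Cover relations:
  {} -< {1}
  {} -< {2}
  {} -< {3}
  {1} -< {1,2}
  {1} -< {1,3}
  {2} -< {1,2}
  {2} -< {2,3}
  {3} -< {1,3}
  ...4 more
Total: 12


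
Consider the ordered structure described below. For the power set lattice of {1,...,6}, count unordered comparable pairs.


A comparable pair {a,b} has a < b or b < a in the order.
Count unordered pairs where one element is strictly below the other.
Examples: {{},{1}}, {{},{2}}, {{},{3}}, {{},{4}}, ...
Total comparable pairs: 665


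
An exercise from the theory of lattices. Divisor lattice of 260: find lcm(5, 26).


In a divisor lattice, join = lcm (least common multiple).
gcd(5,26) = 1
lcm(5,26) = 5*26/gcd = 130/1 = 130


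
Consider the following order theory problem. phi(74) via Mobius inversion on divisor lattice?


phi(n) = n * prod_{p|n} (1 - 1/p).
Prime divisors of 74: [2, 37]
phi(74) = 74 * (1 - 1/2) * (1 - 1/37)
phi(74) = 36


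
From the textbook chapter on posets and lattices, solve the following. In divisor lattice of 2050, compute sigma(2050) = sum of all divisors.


sigma(n) = sum of divisors.
Divisors of 2050: [1, 2, 5, 10, 25, 41, 50, 82, 205, 410, 1025, 2050]
Sum = 3906


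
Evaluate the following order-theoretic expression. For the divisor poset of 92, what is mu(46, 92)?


In a divisor lattice, mu(a,b) = mu(b/a) where mu is the classical Mobius function.
b/a = 92/46 = 2
Prime factorization of 2: primes [2]
2 is squarefree with 1 prime factor(s), so mu(2) = (-1)^1 = -1


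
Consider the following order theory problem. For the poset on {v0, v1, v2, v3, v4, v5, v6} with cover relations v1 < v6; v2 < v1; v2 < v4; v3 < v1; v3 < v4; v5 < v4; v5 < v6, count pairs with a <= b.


The order relation is {(a,b) : a <= b}, reflexive so it includes (a,a).
Examples: (v0,v0), (v1,v1), (v1,v6), (v2,v1), (v2,v2), ...
Total ordered pairs: 16


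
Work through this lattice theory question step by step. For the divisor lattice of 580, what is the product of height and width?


Height = length of longest chain minus 1; width = size of largest antichain.
A maximum chain: 1 | 29 | 145 | 290 | 580  (height 4).
A maximum antichain: {4, 10, 58, 145}  (width 4).
Product = 4 * 4 = 16


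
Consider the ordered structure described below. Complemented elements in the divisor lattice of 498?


An element a is complemented if some b has a meet b = bottom, a join b = top.
a is complemented iff gcd(a, n/a)=1, i.e. a is a unitary divisor of 498.
Complemented elements: 1, 2, 3, 6, 83, 166, ... (2 more)
Count: 8


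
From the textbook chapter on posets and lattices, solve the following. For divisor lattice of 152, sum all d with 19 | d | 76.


Interval [19,76] in divisors of 152: [19, 38, 76]
Sum = 133


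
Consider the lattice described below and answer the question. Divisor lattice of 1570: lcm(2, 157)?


Join=lcm.
gcd(2,157)=1
lcm=314


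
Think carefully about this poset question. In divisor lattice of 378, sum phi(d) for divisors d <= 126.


Divisors of 378 up to 126: [1, 2, 3, 6, 7, 9, 14, 18, 21, 27, 42, 54, 63, 126]
phi values: [1, 1, 2, 2, 6, 6, 6, 6, 12, 18, 12, 18, 36, 36]
Sum = 162


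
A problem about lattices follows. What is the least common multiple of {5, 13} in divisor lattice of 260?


In a divisor lattice, join = lcm (least common multiple).
Compute lcm iteratively: start with first element, then lcm(current, next).
Elements: [5, 13]
lcm(5,13) = 65
Final lcm = 65


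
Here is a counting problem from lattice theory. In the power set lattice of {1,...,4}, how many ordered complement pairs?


Complement pair (a,b): a meet b = bottom, a join b = top.
Here: A intersect B = {} and A union B = {1,...,4}.
Pairs found: ({},{1,2,3,4}), ({1},{2,3,4}), ({2},{1,3,4}), ({3},{1,2,4}), ... (12 more)
Total ordered pairs: 16


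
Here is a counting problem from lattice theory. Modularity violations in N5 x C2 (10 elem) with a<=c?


Modular law: if a <= c then a v (b ^ c) = (a v b) ^ c.
Check all triples (a,b,c) with a <= c among 10 elements.
  e.g. a=(a,0), b=(c,0), c=(b,0): lhs=(a,0) != rhs=(b,0)
  e.g. a=(a,0), b=(c,1), c=(b,0): lhs=(a,0) != rhs=(b,0)
Total violating triples: 6


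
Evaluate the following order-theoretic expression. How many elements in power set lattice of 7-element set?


Power set = 2^n.
2^7 = 128


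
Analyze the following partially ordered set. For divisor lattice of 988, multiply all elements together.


Divisors of 988: [1, 2, 4, 13, 19, 26, 38, 52, 76, 247, 494, 988]
Product = n^(d(n)/2) = 988^(12/2)
Product = 930125749549993984


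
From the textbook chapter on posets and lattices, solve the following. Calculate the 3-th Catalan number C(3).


C(n) = C(2n, n) / (n+1).
C(6, 3) = 20
C(3) = 20 / 4 = 5


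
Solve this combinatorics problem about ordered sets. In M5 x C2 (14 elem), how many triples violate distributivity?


Distributive law: a ^ (b v c) = (a ^ b) v (a ^ c).
Check all 14^3 = 2744 ordered triples (a,b,c).
  e.g. a=(a1,0), b=(a2,0), c=(a3,0): lhs=(a1,0) != rhs=(0,0)
  e.g. a=(a1,0), b=(a2,0), c=(a3,1): lhs=(a1,0) != rhs=(0,0)
Total violating triples: 480


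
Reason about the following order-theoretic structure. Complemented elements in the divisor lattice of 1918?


An element a is complemented if some b has a meet b = bottom, a join b = top.
a is complemented iff gcd(a, n/a)=1, i.e. a is a unitary divisor of 1918.
Complemented elements: 1, 2, 7, 14, 137, 274, ... (2 more)
Count: 8


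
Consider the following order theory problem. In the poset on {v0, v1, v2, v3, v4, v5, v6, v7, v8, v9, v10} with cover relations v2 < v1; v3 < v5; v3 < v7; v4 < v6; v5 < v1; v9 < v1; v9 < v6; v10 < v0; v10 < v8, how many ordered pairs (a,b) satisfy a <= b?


The order relation is {(a,b) : a <= b}, reflexive so it includes (a,a).
Examples: (v0,v0), (v1,v1), (v10,v0), (v10,v10), (v10,v8), ...
Total ordered pairs: 21


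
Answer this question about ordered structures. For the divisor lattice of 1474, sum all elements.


sigma(n) = sum of divisors.
Divisors of 1474: [1, 2, 11, 22, 67, 134, 737, 1474]
Sum = 2448


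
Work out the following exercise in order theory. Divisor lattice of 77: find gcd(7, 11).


In a divisor lattice, meet = gcd (greatest common divisor).
By Euclidean algorithm or factoring: gcd(7,11) = 1


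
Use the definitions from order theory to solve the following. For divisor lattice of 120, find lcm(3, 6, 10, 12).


In a divisor lattice, join = lcm (least common multiple).
Compute lcm iteratively: start with first element, then lcm(current, next).
Elements: [3, 6, 10, 12]
lcm(3,6) = 6
lcm(6,10) = 30
lcm(30,12) = 60
Final lcm = 60


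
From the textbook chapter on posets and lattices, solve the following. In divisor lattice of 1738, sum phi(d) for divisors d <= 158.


Divisors of 1738 up to 158: [1, 2, 11, 22, 79, 158]
phi values: [1, 1, 10, 10, 78, 78]
Sum = 178


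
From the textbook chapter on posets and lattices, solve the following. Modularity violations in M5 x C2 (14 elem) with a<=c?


Modular law: if a <= c then a v (b ^ c) = (a v b) ^ c.
Check all triples (a,b,c) with a <= c among 14 elements.
This lattice is modular (diamonds M_m and their chain-products are modular).
Total violating triples: 0


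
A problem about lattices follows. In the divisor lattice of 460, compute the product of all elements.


Divisors of 460: [1, 2, 4, 5, 10, 20, 23, 46, 92, 115, 230, 460]
Product = n^(d(n)/2) = 460^(12/2)
Product = 9474296896000000


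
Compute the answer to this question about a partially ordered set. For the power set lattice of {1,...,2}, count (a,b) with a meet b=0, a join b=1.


Complement pair (a,b): a meet b = bottom, a join b = top.
Here: A intersect B = {} and A union B = {1,...,2}.
Pairs found: ({},{1,2}), ({1},{2}), ({2},{1}), ({1,2},{})
Total ordered pairs: 4


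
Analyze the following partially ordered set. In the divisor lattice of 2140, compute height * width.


Height = length of longest chain minus 1; width = size of largest antichain.
A maximum chain: 1 | 107 | 535 | 1070 | 2140  (height 4).
A maximum antichain: {4, 10, 214, 535}  (width 4).
Product = 4 * 4 = 16


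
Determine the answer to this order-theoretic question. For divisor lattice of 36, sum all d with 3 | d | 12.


Interval [3,12] in divisors of 36: [3, 6, 12]
Sum = 21


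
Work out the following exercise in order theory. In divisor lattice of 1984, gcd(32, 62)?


Meet=gcd.
gcd(32,62)=2


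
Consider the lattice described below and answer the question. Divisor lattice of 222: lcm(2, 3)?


Join=lcm.
gcd(2,3)=1
lcm=6


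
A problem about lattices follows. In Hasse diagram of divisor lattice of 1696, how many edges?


A cover relation a -< b holds when a < b with no c strictly between.
Cover relations:
  1 -< 2
  1 -< 53
  2 -< 4
  2 -< 106
  4 -< 8
  4 -< 212
  8 -< 16
  8 -< 424
  ...8 more
Total: 16


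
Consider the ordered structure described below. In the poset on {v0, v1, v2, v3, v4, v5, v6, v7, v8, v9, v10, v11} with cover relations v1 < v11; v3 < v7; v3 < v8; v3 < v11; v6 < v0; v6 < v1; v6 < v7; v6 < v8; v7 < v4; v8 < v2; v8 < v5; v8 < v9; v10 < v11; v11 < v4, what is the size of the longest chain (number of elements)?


A chain is a totally ordered subset; we count the number of elements in a maximum chain.
Compute, for each element x, the size of the longest chain ending at x:
  v3: 1
  v6: 1
  v10: 1
  v0: 2
  v1: 2
  v7: 2
  ...
A maximum chain: v6 < v1 < v11 < v4
Number of elements in the longest chain: 4


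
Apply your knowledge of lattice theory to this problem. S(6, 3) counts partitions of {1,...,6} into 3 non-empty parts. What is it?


S(n,k) = k*S(n-1,k) + S(n-1,k-1).
S(5,3) = 25, S(5,2) = 15
S(6,3) = 3*25 + 15 = 75 + 15
S(6,3) = 90


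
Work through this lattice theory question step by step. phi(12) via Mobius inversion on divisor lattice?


phi(n) = n * prod_{p|n} (1 - 1/p).
Prime divisors of 12: [2, 3]
phi(12) = 12 * (1 - 1/2) * (1 - 1/3)
phi(12) = 4


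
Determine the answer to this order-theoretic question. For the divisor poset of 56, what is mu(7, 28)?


In a divisor lattice, mu(a,b) = mu(b/a) where mu is the classical Mobius function.
b/a = 28/7 = 4
Prime factorization of 4: primes [2]
4 is not squarefree, so mu(4) = 0


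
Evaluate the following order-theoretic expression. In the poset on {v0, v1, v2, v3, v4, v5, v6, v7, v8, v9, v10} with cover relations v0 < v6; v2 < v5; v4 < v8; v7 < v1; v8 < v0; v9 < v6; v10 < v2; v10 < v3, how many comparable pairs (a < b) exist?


A comparable pair {a,b} has a < b or b < a in the order.
Count unordered pairs where one element is strictly below the other.
Examples: {v0,v4}, {v0,v6}, {v0,v8}, {v1,v7}, ...
Total comparable pairs: 12


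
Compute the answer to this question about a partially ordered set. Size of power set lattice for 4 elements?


Power set = 2^n.
2^4 = 16


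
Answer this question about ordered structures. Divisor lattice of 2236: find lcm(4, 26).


In a divisor lattice, join = lcm (least common multiple).
gcd(4,26) = 2
lcm(4,26) = 4*26/gcd = 104/2 = 52


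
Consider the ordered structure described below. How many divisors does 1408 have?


Divisors of 1408: [1, 2, 4, 8, 11, 16, 22, 32, 44, 64, 88, 128, 176, 352, 704, 1408]
Count: 16


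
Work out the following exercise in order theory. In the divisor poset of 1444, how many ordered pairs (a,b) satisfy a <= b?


The order relation is {(a,b) : a <= b}, reflexive so it includes (a,a).
Examples: (1,1), (1,1444), (1,19), (1,2), (1,361), ...
Total ordered pairs: 36


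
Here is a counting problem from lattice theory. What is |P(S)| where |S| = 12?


Power set = 2^n.
2^12 = 4096


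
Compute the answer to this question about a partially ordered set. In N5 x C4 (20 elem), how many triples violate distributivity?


Distributive law: a ^ (b v c) = (a ^ b) v (a ^ c).
Check all 20^3 = 8000 ordered triples (a,b,c).
  e.g. a=(b,0), b=(a,0), c=(c,0): lhs=(b,0) != rhs=(a,0)
  e.g. a=(b,0), b=(a,0), c=(c,1): lhs=(b,0) != rhs=(a,0)
Total violating triples: 128


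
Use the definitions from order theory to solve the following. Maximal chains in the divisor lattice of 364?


A maximal chain goes from the minimum element to a maximal element via cover relations.
Counting all min-to-max paths in the cover graph.
Total maximal chains: 12


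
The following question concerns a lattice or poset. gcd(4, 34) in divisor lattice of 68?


Meet=gcd.
gcd(4,34)=2


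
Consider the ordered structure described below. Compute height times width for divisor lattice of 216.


Height = length of longest chain minus 1; width = size of largest antichain.
A maximum chain: 1 | 3 | 9 | 27 | 54 | 108 | 216  (height 6).
A maximum antichain: {8, 12, 18, 27}  (width 4).
Product = 6 * 4 = 24


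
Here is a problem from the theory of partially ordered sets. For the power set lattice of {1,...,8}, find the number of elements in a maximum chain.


A chain is a totally ordered subset; we count the number of elements in a maximum chain.
Compute, for each element x, the size of the longest chain ending at x:
  {}: 1
  {1}: 2
  {2}: 2
  {3}: 2
  {4}: 2
  {5}: 2
  ...
A maximum chain: {} < {1} < {1,2} < {1,2,3} < {1,2,3,4} < {1,2,3,4,5} < {1,2,3,4,5,6} < {1,2,3,4,5,6,7} < {1,2,3,4,5,6,7,8}
Number of elements in the longest chain: 9


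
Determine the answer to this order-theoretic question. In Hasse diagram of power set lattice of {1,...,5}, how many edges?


A cover relation a -< b holds when a < b with no c strictly between.
Cover relations:
  {} -< {1}
  {} -< {2}
  {} -< {3}
  {} -< {4}
  {} -< {5}
  {1} -< {1,2}
  {1} -< {1,3}
  {1} -< {1,4}
  ...72 more
Total: 80


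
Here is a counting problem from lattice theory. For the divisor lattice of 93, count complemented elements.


An element a is complemented if some b has a meet b = bottom, a join b = top.
a is complemented iff gcd(a, n/a)=1, i.e. a is a unitary divisor of 93.
Complemented elements: 1, 3, 31, 93
Count: 4


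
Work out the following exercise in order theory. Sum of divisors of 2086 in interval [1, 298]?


Interval [1,298] in divisors of 2086: [1, 2, 149, 298]
Sum = 450


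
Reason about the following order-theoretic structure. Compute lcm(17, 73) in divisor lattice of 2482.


In a divisor lattice, join = lcm (least common multiple).
gcd(17,73) = 1
lcm(17,73) = 17*73/gcd = 1241/1 = 1241


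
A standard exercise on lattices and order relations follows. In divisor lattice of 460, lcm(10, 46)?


Join=lcm.
gcd(10,46)=2
lcm=230


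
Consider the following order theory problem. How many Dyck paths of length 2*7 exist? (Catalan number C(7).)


C(n) = C(2n, n) / (n+1).
C(14, 7) = 3432
C(7) = 3432 / 8 = 429


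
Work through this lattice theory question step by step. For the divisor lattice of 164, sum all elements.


sigma(n) = sum of divisors.
Divisors of 164: [1, 2, 4, 41, 82, 164]
Sum = 294


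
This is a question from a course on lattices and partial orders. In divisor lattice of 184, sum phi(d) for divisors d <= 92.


Divisors of 184 up to 92: [1, 2, 4, 8, 23, 46, 92]
phi values: [1, 1, 2, 4, 22, 22, 44]
Sum = 96


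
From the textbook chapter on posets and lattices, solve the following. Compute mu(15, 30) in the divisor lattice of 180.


In a divisor lattice, mu(a,b) = mu(b/a) where mu is the classical Mobius function.
b/a = 30/15 = 2
Prime factorization of 2: primes [2]
2 is squarefree with 1 prime factor(s), so mu(2) = (-1)^1 = -1


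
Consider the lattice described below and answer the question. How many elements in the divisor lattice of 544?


Divisors of 544: [1, 2, 4, 8, 16, 17, 32, 34, 68, 136, 272, 544]
Count: 12


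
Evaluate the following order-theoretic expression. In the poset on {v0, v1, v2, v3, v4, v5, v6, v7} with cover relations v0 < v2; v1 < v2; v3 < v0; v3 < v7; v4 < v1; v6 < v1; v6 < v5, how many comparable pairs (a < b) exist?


A comparable pair {a,b} has a < b or b < a in the order.
Count unordered pairs where one element is strictly below the other.
Examples: {v0,v2}, {v0,v3}, {v1,v2}, {v1,v4}, ...
Total comparable pairs: 10


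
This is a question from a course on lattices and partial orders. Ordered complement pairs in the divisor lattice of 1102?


Complement pair (a,b): a meet b = bottom, a join b = top.
Here: gcd(a,b)=1 and lcm(a,b)=1102, i.e. a*b=1102 with a,b coprime.
Pairs found: (1,1102), (2,551), (19,58), (29,38), ... (4 more)
Total ordered pairs: 8


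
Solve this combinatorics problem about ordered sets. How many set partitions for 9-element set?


B(n) = number of set partitions of an n-element set.
B(n) satisfies the recurrence: B(n+1) = sum_k C(n,k)*B(k).
B(9) = 21147


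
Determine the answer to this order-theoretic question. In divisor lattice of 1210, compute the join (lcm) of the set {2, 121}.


In a divisor lattice, join = lcm (least common multiple).
Compute lcm iteratively: start with first element, then lcm(current, next).
Elements: [2, 121]
lcm(2,121) = 242
Final lcm = 242


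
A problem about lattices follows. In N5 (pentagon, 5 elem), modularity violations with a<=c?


Modular law: if a <= c then a v (b ^ c) = (a v b) ^ c.
Check all triples (a,b,c) with a <= c among 5 elements.
  e.g. a=a, b=c, c=b: lhs=a != rhs=b
Total violating triples: 1


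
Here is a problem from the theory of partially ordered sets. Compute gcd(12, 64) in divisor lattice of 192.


In a divisor lattice, meet = gcd (greatest common divisor).
By Euclidean algorithm or factoring: gcd(12,64) = 4


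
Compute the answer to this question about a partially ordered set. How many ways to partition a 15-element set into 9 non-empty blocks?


S(n,k) = k*S(n-1,k) + S(n-1,k-1).
S(14,9) = 5135130, S(14,8) = 20912320
S(15,9) = 9*5135130 + 20912320 = 46216170 + 20912320
S(15,9) = 67128490


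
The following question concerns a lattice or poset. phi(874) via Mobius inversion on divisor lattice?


phi(n) = n * prod_{p|n} (1 - 1/p).
Prime divisors of 874: [2, 19, 23]
phi(874) = 874 * (1 - 1/2) * (1 - 1/19) * (1 - 1/23)
phi(874) = 396


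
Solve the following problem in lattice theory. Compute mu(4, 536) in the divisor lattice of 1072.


In a divisor lattice, mu(a,b) = mu(b/a) where mu is the classical Mobius function.
b/a = 536/4 = 134
Prime factorization of 134: primes [2, 67]
134 is squarefree with 2 prime factor(s), so mu(134) = (-1)^2 = 1


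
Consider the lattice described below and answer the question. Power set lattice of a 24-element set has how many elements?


Power set = 2^n.
2^24 = 16777216


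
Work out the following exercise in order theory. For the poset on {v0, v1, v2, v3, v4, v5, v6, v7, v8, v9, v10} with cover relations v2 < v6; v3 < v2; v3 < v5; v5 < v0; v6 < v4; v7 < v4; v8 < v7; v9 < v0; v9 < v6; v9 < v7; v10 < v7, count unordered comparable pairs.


A comparable pair {a,b} has a < b or b < a in the order.
Count unordered pairs where one element is strictly below the other.
Examples: {v0,v3}, {v0,v5}, {v0,v9}, {v2,v3}, ...
Total comparable pairs: 18


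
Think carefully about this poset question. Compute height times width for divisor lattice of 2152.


Height = length of longest chain minus 1; width = size of largest antichain.
A maximum chain: 1 | 269 | 538 | 1076 | 2152  (height 4).
A maximum antichain: {2, 269}  (width 2).
Product = 4 * 2 = 8


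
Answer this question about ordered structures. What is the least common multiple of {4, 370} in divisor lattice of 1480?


In a divisor lattice, join = lcm (least common multiple).
Compute lcm iteratively: start with first element, then lcm(current, next).
Elements: [4, 370]
lcm(4,370) = 740
Final lcm = 740


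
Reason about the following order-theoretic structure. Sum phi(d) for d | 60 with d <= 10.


Divisors of 60 up to 10: [1, 2, 3, 4, 5, 6, 10]
phi values: [1, 1, 2, 2, 4, 2, 4]
Sum = 16


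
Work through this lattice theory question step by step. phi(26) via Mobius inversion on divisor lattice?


phi(n) = n * prod_{p|n} (1 - 1/p).
Prime divisors of 26: [2, 13]
phi(26) = 26 * (1 - 1/2) * (1 - 1/13)
phi(26) = 12


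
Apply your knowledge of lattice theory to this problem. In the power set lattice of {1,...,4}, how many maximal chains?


A maximal chain goes from the minimum element to a maximal element via cover relations.
Counting all min-to-max paths in the cover graph.
Total maximal chains: 24


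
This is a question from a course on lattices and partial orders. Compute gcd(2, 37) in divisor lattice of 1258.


In a divisor lattice, meet = gcd (greatest common divisor).
By Euclidean algorithm or factoring: gcd(2,37) = 1


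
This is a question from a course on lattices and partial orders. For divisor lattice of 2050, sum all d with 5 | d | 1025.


Interval [5,1025] in divisors of 2050: [5, 25, 205, 1025]
Sum = 1260


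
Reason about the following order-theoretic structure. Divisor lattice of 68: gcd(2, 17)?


Meet=gcd.
gcd(2,17)=1


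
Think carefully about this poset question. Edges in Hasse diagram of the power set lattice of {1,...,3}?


A cover relation a -< b holds when a < b with no c strictly between.
Cover relations:
  {} -< {1}
  {} -< {2}
  {} -< {3}
  {1} -< {1,2}
  {1} -< {1,3}
  {2} -< {1,2}
  {2} -< {2,3}
  {3} -< {1,3}
  ...4 more
Total: 12


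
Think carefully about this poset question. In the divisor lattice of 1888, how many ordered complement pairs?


Complement pair (a,b): a meet b = bottom, a join b = top.
Here: gcd(a,b)=1 and lcm(a,b)=1888, i.e. a*b=1888 with a,b coprime.
Pairs found: (1,1888), (32,59), (59,32), (1888,1)
Total ordered pairs: 4


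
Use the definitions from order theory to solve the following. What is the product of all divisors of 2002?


Divisors of 2002: [1, 2, 7, 11, 13, 14, 22, 26, 77, 91, 143, 154, 182, 286, 1001, 2002]
Product = n^(d(n)/2) = 2002^(16/2)
Product = 258055182353934343170048256


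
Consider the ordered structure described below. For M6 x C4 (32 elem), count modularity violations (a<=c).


Modular law: if a <= c then a v (b ^ c) = (a v b) ^ c.
Check all triples (a,b,c) with a <= c among 32 elements.
This lattice is modular (diamonds M_m and their chain-products are modular).
Total violating triples: 0


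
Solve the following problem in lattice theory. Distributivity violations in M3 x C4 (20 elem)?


Distributive law: a ^ (b v c) = (a ^ b) v (a ^ c).
Check all 20^3 = 8000 ordered triples (a,b,c).
  e.g. a=(a1,0), b=(a2,0), c=(a3,0): lhs=(a1,0) != rhs=(0,0)
  e.g. a=(a1,0), b=(a2,0), c=(a3,1): lhs=(a1,0) != rhs=(0,0)
Total violating triples: 384


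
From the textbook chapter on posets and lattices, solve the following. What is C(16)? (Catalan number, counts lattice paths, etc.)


C(n) = C(2n, n) / (n+1).
C(32, 16) = 601080390
C(16) = 601080390 / 17 = 35357670


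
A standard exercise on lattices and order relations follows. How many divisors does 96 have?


Divisors of 96: [1, 2, 3, 4, 6, 8, 12, 16, 24, 32, 48, 96]
Count: 12


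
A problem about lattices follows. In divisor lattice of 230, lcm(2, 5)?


Join=lcm.
gcd(2,5)=1
lcm=10


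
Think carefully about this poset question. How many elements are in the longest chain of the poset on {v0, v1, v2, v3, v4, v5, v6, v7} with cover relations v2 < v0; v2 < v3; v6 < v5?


A chain is a totally ordered subset; we count the number of elements in a maximum chain.
Compute, for each element x, the size of the longest chain ending at x:
  v1: 1
  v2: 1
  v4: 1
  v6: 1
  v7: 1
  v0: 2
  ...
A maximum chain: v2 < v0
Number of elements in the longest chain: 2


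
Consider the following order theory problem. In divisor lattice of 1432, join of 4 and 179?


In a divisor lattice, join = lcm (least common multiple).
gcd(4,179) = 1
lcm(4,179) = 4*179/gcd = 716/1 = 716


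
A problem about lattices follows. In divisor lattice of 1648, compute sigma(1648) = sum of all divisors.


sigma(n) = sum of divisors.
Divisors of 1648: [1, 2, 4, 8, 16, 103, 206, 412, 824, 1648]
Sum = 3224


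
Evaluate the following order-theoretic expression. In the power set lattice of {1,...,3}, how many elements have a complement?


An element a is complemented if some b has a meet b = bottom, a join b = top.
every subset A has complement S\A, so all elements are complemented.
Complemented elements: {}, {1}, {2}, {3}, {1,2}, {1,3}, ... (2 more)
Count: 8


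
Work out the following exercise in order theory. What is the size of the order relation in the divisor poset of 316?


The order relation is {(a,b) : a <= b}, reflexive so it includes (a,a).
Examples: (1,1), (1,158), (1,2), (1,316), (1,4), ...
Total ordered pairs: 18


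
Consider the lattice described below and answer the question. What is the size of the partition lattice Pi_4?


B(n) = number of set partitions of an n-element set.
B(n) satisfies the recurrence: B(n+1) = sum_k C(n,k)*B(k).
B(4) = 15


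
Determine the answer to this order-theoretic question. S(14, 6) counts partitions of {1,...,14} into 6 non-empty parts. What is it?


S(n,k) = k*S(n-1,k) + S(n-1,k-1).
S(13,6) = 9321312, S(13,5) = 7508501
S(14,6) = 6*9321312 + 7508501 = 55927872 + 7508501
S(14,6) = 63436373


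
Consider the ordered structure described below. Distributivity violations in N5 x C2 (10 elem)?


Distributive law: a ^ (b v c) = (a ^ b) v (a ^ c).
Check all 10^3 = 1000 ordered triples (a,b,c).
  e.g. a=(b,0), b=(a,0), c=(c,0): lhs=(b,0) != rhs=(a,0)
  e.g. a=(b,0), b=(a,0), c=(c,1): lhs=(b,0) != rhs=(a,0)
Total violating triples: 16


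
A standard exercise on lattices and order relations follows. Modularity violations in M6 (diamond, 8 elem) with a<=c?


Modular law: if a <= c then a v (b ^ c) = (a v b) ^ c.
Check all triples (a,b,c) with a <= c among 8 elements.
This lattice is modular (diamonds M_m and their chain-products are modular).
Total violating triples: 0


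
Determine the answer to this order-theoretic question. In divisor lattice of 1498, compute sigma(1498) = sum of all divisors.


sigma(n) = sum of divisors.
Divisors of 1498: [1, 2, 7, 14, 107, 214, 749, 1498]
Sum = 2592


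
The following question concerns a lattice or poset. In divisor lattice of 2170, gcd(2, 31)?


Meet=gcd.
gcd(2,31)=1


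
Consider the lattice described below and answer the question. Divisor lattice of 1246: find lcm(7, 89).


In a divisor lattice, join = lcm (least common multiple).
gcd(7,89) = 1
lcm(7,89) = 7*89/gcd = 623/1 = 623


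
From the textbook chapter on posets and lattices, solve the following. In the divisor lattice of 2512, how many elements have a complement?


An element a is complemented if some b has a meet b = bottom, a join b = top.
a is complemented iff gcd(a, n/a)=1, i.e. a is a unitary divisor of 2512.
Complemented elements: 1, 16, 157, 2512
Count: 4


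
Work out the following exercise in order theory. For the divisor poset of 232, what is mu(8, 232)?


In a divisor lattice, mu(a,b) = mu(b/a) where mu is the classical Mobius function.
b/a = 232/8 = 29
Prime factorization of 29: primes [29]
29 is squarefree with 1 prime factor(s), so mu(29) = (-1)^1 = -1


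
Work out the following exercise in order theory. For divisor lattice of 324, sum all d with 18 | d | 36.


Interval [18,36] in divisors of 324: [18, 36]
Sum = 54


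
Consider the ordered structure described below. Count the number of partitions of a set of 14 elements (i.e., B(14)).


B(n) = number of set partitions of an n-element set.
B(n) satisfies the recurrence: B(n+1) = sum_k C(n,k)*B(k).
B(14) = 190899322


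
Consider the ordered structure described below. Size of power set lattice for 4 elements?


Power set = 2^n.
2^4 = 16


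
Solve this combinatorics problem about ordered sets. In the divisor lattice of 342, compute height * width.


Height = length of longest chain minus 1; width = size of largest antichain.
A maximum chain: 1 | 19 | 57 | 171 | 342  (height 4).
A maximum antichain: {6, 9, 38, 57}  (width 4).
Product = 4 * 4 = 16


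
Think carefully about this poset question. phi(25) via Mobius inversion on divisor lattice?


phi(n) = n * prod_{p|n} (1 - 1/p).
Prime divisors of 25: [5]
phi(25) = 25 * (1 - 1/5)
phi(25) = 20


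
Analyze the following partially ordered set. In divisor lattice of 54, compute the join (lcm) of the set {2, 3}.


In a divisor lattice, join = lcm (least common multiple).
Compute lcm iteratively: start with first element, then lcm(current, next).
Elements: [2, 3]
lcm(2,3) = 6
Final lcm = 6


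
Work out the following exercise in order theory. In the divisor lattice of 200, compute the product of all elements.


Divisors of 200: [1, 2, 4, 5, 8, 10, 20, 25, 40, 50, 100, 200]
Product = n^(d(n)/2) = 200^(12/2)
Product = 64000000000000


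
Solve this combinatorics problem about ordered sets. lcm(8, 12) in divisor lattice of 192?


Join=lcm.
gcd(8,12)=4
lcm=24


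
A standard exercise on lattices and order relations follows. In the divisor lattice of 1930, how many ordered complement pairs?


Complement pair (a,b): a meet b = bottom, a join b = top.
Here: gcd(a,b)=1 and lcm(a,b)=1930, i.e. a*b=1930 with a,b coprime.
Pairs found: (1,1930), (2,965), (5,386), (10,193), ... (4 more)
Total ordered pairs: 8
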